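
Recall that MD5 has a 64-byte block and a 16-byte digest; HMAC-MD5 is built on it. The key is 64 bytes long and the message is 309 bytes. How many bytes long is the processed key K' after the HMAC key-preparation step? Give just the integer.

Key is 64 ≤ 64 bytes, zero-padded: |K'| = 64.

64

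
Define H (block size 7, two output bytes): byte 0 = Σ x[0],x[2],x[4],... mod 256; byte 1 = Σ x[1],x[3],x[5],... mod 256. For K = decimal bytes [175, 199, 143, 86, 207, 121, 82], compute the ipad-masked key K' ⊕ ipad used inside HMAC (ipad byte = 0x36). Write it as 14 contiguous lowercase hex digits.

Key decimal bytes [175, 199, 143, 86, 207, 121, 82] = af c7 8f 56 cf 79 52 is exactly B = 7 bytes: K' = af c7 8f 56 cf 79 52.
XOR each byte with 0x36: af⊕36=99, c7⊕36=f1, 8f⊕36=b9, 56⊕36=60, cf⊕36=f9, 79⊕36=4f, 52⊕36=64.

99f1b960f94f64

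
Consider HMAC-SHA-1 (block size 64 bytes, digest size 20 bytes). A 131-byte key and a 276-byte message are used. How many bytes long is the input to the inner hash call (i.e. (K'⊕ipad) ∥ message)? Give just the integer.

Key is 131 > 64 bytes, so it is hashed to 20 bytes then zero-padded to 64: |K'| = 64.
Inner input = (K'⊕ipad) ∥ m → 64 + 276 = 340 bytes.

340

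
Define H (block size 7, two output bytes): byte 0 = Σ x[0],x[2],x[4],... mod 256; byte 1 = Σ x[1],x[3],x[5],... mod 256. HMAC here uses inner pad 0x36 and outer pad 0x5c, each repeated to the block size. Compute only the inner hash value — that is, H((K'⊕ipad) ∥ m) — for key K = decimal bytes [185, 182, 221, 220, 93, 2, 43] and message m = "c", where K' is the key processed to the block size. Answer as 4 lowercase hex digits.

Key decimal bytes [185, 182, 221, 220, 93, 2, 43] = b9 b6 dd dc 5d 02 2b is exactly B = 7 bytes: K' = b9 b6 dd dc 5d 02 2b.
K' ⊕ ipad = 8f 80 eb ea 6b 34 1d.
Inner input = 8f 80 eb ea 6b 34 1d ∥ 63.
Inner hash: even-index sum = 514 mod 256 = 2; odd-index sum = 513 mod 256 = 1 → 02 01.

0201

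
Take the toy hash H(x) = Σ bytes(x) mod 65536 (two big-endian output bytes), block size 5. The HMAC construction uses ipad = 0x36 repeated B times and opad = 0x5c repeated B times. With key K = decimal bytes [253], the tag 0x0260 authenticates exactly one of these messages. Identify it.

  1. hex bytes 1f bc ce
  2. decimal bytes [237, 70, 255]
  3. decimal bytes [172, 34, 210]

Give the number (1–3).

Key decimal bytes [253] = fd is 1 byte ≤ B = 5; zero-pad to 5 bytes: K' = fd 00 00 00 00.
K' ⊕ ipad = cb 36 36 36 36; K' ⊕ opad = a1 5c 5c 5c 5c.
m1: inner = H(cb 36 36 36 36 1f bc ce) = 03 4c; tag = H(a1 5c 5c 5c 5c 03 4c) = 0260 ← matches
m2: inner = H(cb 36 36 36 36 ed 46 ff) = 03 d5; tag = H(a1 5c 5c 5c 5c 03 d5) = 02e9
m3: inner = H(cb 36 36 36 36 ac 22 d2) = 03 43; tag = H(a1 5c 5c 5c 5c 03 43) = 0257

1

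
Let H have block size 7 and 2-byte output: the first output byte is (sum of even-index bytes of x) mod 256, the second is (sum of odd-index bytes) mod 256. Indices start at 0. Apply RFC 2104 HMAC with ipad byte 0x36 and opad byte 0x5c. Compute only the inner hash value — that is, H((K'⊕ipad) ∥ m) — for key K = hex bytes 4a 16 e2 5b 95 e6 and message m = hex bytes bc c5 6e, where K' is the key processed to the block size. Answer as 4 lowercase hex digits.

ee87

Key hex bytes 4a 16 e2 5b 95 e6 is 6 bytes ≤ B = 7; zero-pad to 7 bytes: K' = 4a 16 e2 5b 95 e6 00.
K' ⊕ ipad = 7c 20 d4 6d a3 d0 36.
Inner input = 7c 20 d4 6d a3 d0 36 ∥ bc c5 6e.
Inner hash: even-index sum = 750 mod 256 = 238; odd-index sum = 647 mod 256 = 135 → ee 87.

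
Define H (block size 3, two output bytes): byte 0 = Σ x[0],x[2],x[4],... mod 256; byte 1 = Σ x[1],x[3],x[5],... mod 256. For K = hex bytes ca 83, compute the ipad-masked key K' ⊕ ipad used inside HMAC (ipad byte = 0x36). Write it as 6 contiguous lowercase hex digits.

Key hex bytes ca 83 is 2 bytes ≤ B = 3; zero-pad to 3 bytes: K' = ca 83 00.
XOR each byte with 0x36: ca⊕36=fc, 83⊕36=b5, 00⊕36=36.

fcb536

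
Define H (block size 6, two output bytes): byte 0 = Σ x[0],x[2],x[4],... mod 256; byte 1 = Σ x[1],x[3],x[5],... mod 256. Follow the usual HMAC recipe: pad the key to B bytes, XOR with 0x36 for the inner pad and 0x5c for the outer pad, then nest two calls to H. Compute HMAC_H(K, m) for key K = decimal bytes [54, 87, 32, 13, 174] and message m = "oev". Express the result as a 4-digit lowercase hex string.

6bef

Key decimal bytes [54, 87, 32, 13, 174] = 36 57 20 0d ae is 5 bytes ≤ B = 6; zero-pad to 6 bytes: K' = 36 57 20 0d ae 00.
K' ⊕ ipad = 00 61 16 3b 98 36.  K' ⊕ opad = 6a 0b 7c 51 f2 5c.
Inner input = (K'⊕ipad) ∥ m = 00 61 16 3b 98 36 ∥ 6f 65 76.
Inner hash: even-index sum = 403 mod 256 = 147; odd-index sum = 311 mod 256 = 55 → 93 37.
Outer input = (K'⊕opad) ∥ inner = 6a 0b 7c 51 f2 5c ∥ 93 37.
Outer hash (tag): even-index sum = 619 mod 256 = 107; odd-index sum = 239 mod 256 = 239 → 6b ef.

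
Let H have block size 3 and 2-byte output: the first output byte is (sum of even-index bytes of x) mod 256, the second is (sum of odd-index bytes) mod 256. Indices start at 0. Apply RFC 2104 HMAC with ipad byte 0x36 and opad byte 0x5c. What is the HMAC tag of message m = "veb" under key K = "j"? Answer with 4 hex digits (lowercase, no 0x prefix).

Key "j" = 6a is 1 byte ≤ B = 3; zero-pad to 3 bytes: K' = 6a 00 00.
K' ⊕ ipad = 5c 36 36.  K' ⊕ opad = 36 5c 5c.
Inner input = (K'⊕ipad) ∥ m = 5c 36 36 ∥ 76 65 62.
Inner hash: even-index sum = 247 mod 256 = 247; odd-index sum = 270 mod 256 = 14 → f7 0e.
Outer input = (K'⊕opad) ∥ inner = 36 5c 5c ∥ f7 0e.
Outer hash (tag): even-index sum = 160 mod 256 = 160; odd-index sum = 339 mod 256 = 83 → a0 53.

a053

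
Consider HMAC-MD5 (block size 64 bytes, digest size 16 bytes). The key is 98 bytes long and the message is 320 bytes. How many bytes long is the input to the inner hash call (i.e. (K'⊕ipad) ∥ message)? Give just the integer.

Key is 98 > 64 bytes, so it is hashed to 16 bytes then zero-padded to 64: |K'| = 64.
Inner input = (K'⊕ipad) ∥ m → 64 + 320 = 384 bytes.

384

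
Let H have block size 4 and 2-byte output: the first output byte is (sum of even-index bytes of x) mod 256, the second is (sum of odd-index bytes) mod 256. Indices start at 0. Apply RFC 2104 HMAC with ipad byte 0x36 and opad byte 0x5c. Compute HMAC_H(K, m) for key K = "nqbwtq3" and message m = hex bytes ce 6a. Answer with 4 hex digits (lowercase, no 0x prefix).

Key "nqbwtq3" = 6e 71 62 77 74 71 33 is 7 bytes > B = 4, so hash it first: H(key) = 77 59, then zero-pad to 4 bytes: K' = 77 59 00 00.
K' ⊕ ipad = 41 6f 36 36.  K' ⊕ opad = 2b 05 5c 5c.
Inner input = (K'⊕ipad) ∥ m = 41 6f 36 36 ∥ ce 6a.
Inner hash: even-index sum = 325 mod 256 = 69; odd-index sum = 271 mod 256 = 15 → 45 0f.
Outer input = (K'⊕opad) ∥ inner = 2b 05 5c 5c ∥ 45 0f.
Outer hash (tag): even-index sum = 204 mod 256 = 204; odd-index sum = 112 mod 256 = 112 → cc 70.

cc70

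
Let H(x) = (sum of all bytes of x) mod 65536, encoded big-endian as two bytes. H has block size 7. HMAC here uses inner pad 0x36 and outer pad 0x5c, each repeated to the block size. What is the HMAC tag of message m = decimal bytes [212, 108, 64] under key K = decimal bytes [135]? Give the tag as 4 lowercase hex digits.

Key decimal bytes [135] = 87 is 1 byte ≤ B = 7; zero-pad to 7 bytes: K' = 87 00 00 00 00 00 00.
K' ⊕ ipad = b1 36 36 36 36 36 36.  K' ⊕ opad = db 5c 5c 5c 5c 5c 5c.
Inner input = (K'⊕ipad) ∥ m = b1 36 36 36 36 36 36 ∥ d4 6c 40.
Inner hash: sum = 177+54+54+54+54+54+54+212+108+64 = 885 → 03 75.
Outer input = (K'⊕opad) ∥ inner = db 5c 5c 5c 5c 5c 5c ∥ 03 75.
Outer hash (tag): sum = 219+92+92+92+92+92+92+3+117 = 891 → 03 7b.

037b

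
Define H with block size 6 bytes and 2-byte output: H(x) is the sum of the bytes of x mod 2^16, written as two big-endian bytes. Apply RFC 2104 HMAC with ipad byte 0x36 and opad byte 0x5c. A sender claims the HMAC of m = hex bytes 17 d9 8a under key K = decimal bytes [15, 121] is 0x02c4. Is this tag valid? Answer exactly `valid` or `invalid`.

valid

Key decimal bytes [15, 121] = 0f 79 is 2 bytes ≤ B = 6; zero-pad to 6 bytes: K' = 0f 79 00 00 00 00.
K' ⊕ ipad = 39 4f 36 36 36 36; K' ⊕ opad = 53 25 5c 5c 5c 5c.
Inner hash: sum = 57+79+54+54+54+54+23+217+138 = 730 → 02 da.
Outer hash (recomputed tag): sum = 83+37+92+92+92+92+2+218 = 708 → 02 c4.
Recomputed tag = 02c4; claimed = 02c4 → match.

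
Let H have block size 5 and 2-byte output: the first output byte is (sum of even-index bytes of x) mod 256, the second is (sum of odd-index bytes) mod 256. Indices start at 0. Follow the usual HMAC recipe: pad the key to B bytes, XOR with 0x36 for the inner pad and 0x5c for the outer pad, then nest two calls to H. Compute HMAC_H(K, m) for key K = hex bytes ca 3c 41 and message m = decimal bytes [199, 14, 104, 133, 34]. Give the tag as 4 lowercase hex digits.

a0f8

Key hex bytes ca 3c 41 is 3 bytes ≤ B = 5; zero-pad to 5 bytes: K' = ca 3c 41 00 00.
K' ⊕ ipad = fc 0a 77 36 36.  K' ⊕ opad = 96 60 1d 5c 5c.
Inner input = (K'⊕ipad) ∥ m = fc 0a 77 36 36 ∥ c7 0e 68 85 22.
Inner hash: even-index sum = 572 mod 256 = 60; odd-index sum = 401 mod 256 = 145 → 3c 91.
Outer input = (K'⊕opad) ∥ inner = 96 60 1d 5c 5c ∥ 3c 91.
Outer hash (tag): even-index sum = 416 mod 256 = 160; odd-index sum = 248 mod 256 = 248 → a0 f8.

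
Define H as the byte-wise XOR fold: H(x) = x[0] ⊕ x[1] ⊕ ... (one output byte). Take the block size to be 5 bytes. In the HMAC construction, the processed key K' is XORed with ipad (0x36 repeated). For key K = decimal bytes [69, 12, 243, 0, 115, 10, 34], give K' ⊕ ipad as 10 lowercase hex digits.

Key decimal bytes [69, 12, 243, 0, 115, 10, 34] = 45 0c f3 00 73 0a 22 is 7 bytes > B = 5, so hash it first: H(key) = e1, then zero-pad to 5 bytes: K' = e1 00 00 00 00.
XOR each byte with 0x36: e1⊕36=d7, 00⊕36=36, 00⊕36=36, 00⊕36=36, 00⊕36=36.

d736363636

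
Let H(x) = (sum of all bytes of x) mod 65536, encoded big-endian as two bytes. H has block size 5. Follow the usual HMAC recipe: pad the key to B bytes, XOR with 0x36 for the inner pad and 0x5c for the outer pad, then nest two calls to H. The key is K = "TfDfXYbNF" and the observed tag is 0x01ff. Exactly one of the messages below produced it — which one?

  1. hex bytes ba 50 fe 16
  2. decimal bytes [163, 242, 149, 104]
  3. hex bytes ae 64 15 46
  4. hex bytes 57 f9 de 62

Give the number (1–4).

1

Key "TfDfXYbNF" = 54 66 44 66 58 59 62 4e 46 is 9 bytes > B = 5, so hash it first: H(key) = 03 0b, then zero-pad to 5 bytes: K' = 03 0b 00 00 00.
K' ⊕ ipad = 35 3d 36 36 36; K' ⊕ opad = 5f 57 5c 5c 5c.
m1: inner = H(35 3d 36 36 36 ba 50 fe 16) = 03 32; tag = H(5f 57 5c 5c 5c 03 32) = 01ff ← matches
m2: inner = H(35 3d 36 36 36 a3 f2 95 68) = 03 a6; tag = H(5f 57 5c 5c 5c 03 a6) = 0273
m3: inner = H(35 3d 36 36 36 ae 64 15 46) = 02 81; tag = H(5f 57 5c 5c 5c 02 81) = 024d
m4: inner = H(35 3d 36 36 36 57 f9 de 62) = 03 a4; tag = H(5f 57 5c 5c 5c 03 a4) = 0271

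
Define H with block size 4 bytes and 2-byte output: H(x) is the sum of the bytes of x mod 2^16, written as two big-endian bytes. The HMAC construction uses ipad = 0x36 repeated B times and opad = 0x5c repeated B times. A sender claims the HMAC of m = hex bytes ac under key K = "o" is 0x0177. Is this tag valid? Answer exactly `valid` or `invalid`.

Key "o" = 6f is 1 byte ≤ B = 4; zero-pad to 4 bytes: K' = 6f 00 00 00.
K' ⊕ ipad = 59 36 36 36; K' ⊕ opad = 33 5c 5c 5c.
Inner hash: sum = 89+54+54+54+172 = 423 → 01 a7.
Outer hash (recomputed tag): sum = 51+92+92+92+1+167 = 495 → 01 ef.
Recomputed tag = 01ef; claimed = 0177 → mismatch.

invalid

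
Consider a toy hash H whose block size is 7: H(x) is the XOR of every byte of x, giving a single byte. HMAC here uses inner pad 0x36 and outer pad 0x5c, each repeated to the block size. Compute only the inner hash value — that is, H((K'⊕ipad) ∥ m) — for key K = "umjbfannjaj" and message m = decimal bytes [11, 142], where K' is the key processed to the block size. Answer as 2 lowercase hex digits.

c5

Key "umjbfannjaj" = 75 6d 6a 62 66 61 6e 6e 6a 61 6a is 11 bytes > B = 7, so hash it first: H(key) = 76, then zero-pad to 7 bytes: K' = 76 00 00 00 00 00 00.
K' ⊕ ipad = 40 36 36 36 36 36 36.
Inner input = 40 36 36 36 36 36 36 ∥ 0b 8e.
Inner hash: XOR 40⊕36⊕36⊕36⊕36⊕36⊕36⊕0b⊕8e = c5.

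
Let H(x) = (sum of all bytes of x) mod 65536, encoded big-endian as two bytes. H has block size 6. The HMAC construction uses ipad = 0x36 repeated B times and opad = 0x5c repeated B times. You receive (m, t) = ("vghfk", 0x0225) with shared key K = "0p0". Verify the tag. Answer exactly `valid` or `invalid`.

Key "0p0" = 30 70 30 is 3 bytes ≤ B = 6; zero-pad to 6 bytes: K' = 30 70 30 00 00 00.
K' ⊕ ipad = 06 46 06 36 36 36; K' ⊕ opad = 6c 2c 6c 5c 5c 5c.
Inner hash: sum = 6+70+6+54+54+54+118+103+104+102+107 = 778 → 03 0a.
Outer hash (recomputed tag): sum = 108+44+108+92+92+92+3+10 = 549 → 02 25.
Recomputed tag = 0225; claimed = 0225 → match.

valid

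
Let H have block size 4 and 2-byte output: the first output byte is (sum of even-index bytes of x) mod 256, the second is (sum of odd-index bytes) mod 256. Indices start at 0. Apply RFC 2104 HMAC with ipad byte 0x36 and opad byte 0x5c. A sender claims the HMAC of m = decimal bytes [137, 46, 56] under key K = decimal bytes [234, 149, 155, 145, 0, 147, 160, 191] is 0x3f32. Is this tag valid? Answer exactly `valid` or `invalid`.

invalid

Key decimal bytes [234, 149, 155, 145, 0, 147, 160, 191] = ea 95 9b 91 00 93 a0 bf is 8 bytes > B = 4, so hash it first: H(key) = 25 78, then zero-pad to 4 bytes: K' = 25 78 00 00.
K' ⊕ ipad = 13 4e 36 36; K' ⊕ opad = 79 24 5c 5c.
Inner hash: even-index sum = 266 mod 256 = 10; odd-index sum = 178 mod 256 = 178 → 0a b2.
Outer hash (recomputed tag): even-index sum = 223 mod 256 = 223; odd-index sum = 306 mod 256 = 50 → df 32.
Recomputed tag = df32; claimed = 3f32 → mismatch.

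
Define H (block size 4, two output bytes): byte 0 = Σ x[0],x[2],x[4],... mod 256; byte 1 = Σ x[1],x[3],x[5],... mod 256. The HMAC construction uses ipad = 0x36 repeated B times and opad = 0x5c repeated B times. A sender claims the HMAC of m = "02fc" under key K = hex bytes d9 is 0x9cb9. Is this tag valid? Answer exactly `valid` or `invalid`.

valid

Key hex bytes d9 is 1 byte ≤ B = 4; zero-pad to 4 bytes: K' = d9 00 00 00.
K' ⊕ ipad = ef 36 36 36; K' ⊕ opad = 85 5c 5c 5c.
Inner hash: even-index sum = 443 mod 256 = 187; odd-index sum = 257 mod 256 = 1 → bb 01.
Outer hash (recomputed tag): even-index sum = 412 mod 256 = 156; odd-index sum = 185 mod 256 = 185 → 9c b9.
Recomputed tag = 9cb9; claimed = 9cb9 → match.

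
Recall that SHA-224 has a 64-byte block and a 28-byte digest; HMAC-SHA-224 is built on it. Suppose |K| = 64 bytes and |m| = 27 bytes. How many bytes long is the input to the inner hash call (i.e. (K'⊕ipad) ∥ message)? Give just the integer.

91

Key is 64 ≤ 64 bytes, zero-padded: |K'| = 64.
Inner input = (K'⊕ipad) ∥ m → 64 + 27 = 91 bytes.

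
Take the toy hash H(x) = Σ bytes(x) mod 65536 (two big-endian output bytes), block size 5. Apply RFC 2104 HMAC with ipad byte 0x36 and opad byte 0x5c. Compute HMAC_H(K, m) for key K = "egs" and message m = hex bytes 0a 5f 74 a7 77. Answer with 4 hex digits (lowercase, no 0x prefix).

01ae

Key "egs" = 65 67 73 is 3 bytes ≤ B = 5; zero-pad to 5 bytes: K' = 65 67 73 00 00.
K' ⊕ ipad = 53 51 45 36 36.  K' ⊕ opad = 39 3b 2f 5c 5c.
Inner input = (K'⊕ipad) ∥ m = 53 51 45 36 36 ∥ 0a 5f 74 a7 77.
Inner hash: sum = 83+81+69+54+54+10+95+116+167+119 = 848 → 03 50.
Outer input = (K'⊕opad) ∥ inner = 39 3b 2f 5c 5c ∥ 03 50.
Outer hash (tag): sum = 57+59+47+92+92+3+80 = 430 → 01 ae.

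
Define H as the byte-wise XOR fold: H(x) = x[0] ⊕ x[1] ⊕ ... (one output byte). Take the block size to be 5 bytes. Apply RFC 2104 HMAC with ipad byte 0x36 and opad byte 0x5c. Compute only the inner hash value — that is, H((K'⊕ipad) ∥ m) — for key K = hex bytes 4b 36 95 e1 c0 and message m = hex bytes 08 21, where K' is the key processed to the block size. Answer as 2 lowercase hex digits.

d6

Key hex bytes 4b 36 95 e1 c0 is exactly B = 5 bytes: K' = 4b 36 95 e1 c0.
K' ⊕ ipad = 7d 00 a3 d7 f6.
Inner input = 7d 00 a3 d7 f6 ∥ 08 21.
Inner hash: XOR 7d⊕00⊕a3⊕d7⊕f6⊕08⊕21 = d6.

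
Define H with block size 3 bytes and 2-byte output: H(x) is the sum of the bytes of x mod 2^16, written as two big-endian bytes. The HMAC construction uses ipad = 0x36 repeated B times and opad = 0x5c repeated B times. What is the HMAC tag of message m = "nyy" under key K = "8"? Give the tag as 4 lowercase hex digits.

01f7

Key "8" = 38 is 1 byte ≤ B = 3; zero-pad to 3 bytes: K' = 38 00 00.
K' ⊕ ipad = 0e 36 36.  K' ⊕ opad = 64 5c 5c.
Inner input = (K'⊕ipad) ∥ m = 0e 36 36 ∥ 6e 79 79.
Inner hash: sum = 14+54+54+110+121+121 = 474 → 01 da.
Outer input = (K'⊕opad) ∥ inner = 64 5c 5c ∥ 01 da.
Outer hash (tag): sum = 100+92+92+1+218 = 503 → 01 f7.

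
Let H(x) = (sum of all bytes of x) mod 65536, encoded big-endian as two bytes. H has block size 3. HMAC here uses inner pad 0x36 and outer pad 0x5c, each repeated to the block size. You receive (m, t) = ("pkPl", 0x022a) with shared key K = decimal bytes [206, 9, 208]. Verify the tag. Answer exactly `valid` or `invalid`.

valid

Key decimal bytes [206, 9, 208] = ce 09 d0 is exactly B = 3 bytes: K' = ce 09 d0.
K' ⊕ ipad = f8 3f e6; K' ⊕ opad = 92 55 8c.
Inner hash: sum = 248+63+230+112+107+80+108 = 948 → 03 b4.
Outer hash (recomputed tag): sum = 146+85+140+3+180 = 554 → 02 2a.
Recomputed tag = 022a; claimed = 022a → match.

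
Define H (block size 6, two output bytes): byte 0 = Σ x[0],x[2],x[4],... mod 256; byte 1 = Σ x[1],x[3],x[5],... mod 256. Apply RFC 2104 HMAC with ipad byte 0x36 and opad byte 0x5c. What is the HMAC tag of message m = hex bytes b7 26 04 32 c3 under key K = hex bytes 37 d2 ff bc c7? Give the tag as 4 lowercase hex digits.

Key hex bytes 37 d2 ff bc c7 is 5 bytes ≤ B = 6; zero-pad to 6 bytes: K' = 37 d2 ff bc c7 00.
K' ⊕ ipad = 01 e4 c9 8a f1 36.  K' ⊕ opad = 6b 8e a3 e0 9b 5c.
Inner input = (K'⊕ipad) ∥ m = 01 e4 c9 8a f1 36 ∥ b7 26 04 32 c3.
Inner hash: even-index sum = 825 mod 256 = 57; odd-index sum = 508 mod 256 = 252 → 39 fc.
Outer input = (K'⊕opad) ∥ inner = 6b 8e a3 e0 9b 5c ∥ 39 fc.
Outer hash (tag): even-index sum = 482 mod 256 = 226; odd-index sum = 710 mod 256 = 198 → e2 c6.

e2c6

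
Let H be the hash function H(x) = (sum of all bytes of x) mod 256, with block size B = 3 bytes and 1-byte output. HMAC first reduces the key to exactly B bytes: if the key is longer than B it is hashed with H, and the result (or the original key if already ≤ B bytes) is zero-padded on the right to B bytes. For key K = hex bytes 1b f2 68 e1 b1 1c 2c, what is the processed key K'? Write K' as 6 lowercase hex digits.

|K| = 7 > B = 3, so first hash the key.
H(K): sum = 27+242+104+225+177+28+44 = 847; mod 256 = 79 → 4f.
Zero-pad H(K) = 4f to 3 bytes: K' = 4f 00 00.

4f0000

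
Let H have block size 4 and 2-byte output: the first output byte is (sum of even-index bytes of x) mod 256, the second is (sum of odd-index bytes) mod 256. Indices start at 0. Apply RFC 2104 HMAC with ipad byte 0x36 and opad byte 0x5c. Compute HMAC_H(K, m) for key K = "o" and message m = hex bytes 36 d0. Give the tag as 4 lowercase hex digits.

Key "o" = 6f is 1 byte ≤ B = 4; zero-pad to 4 bytes: K' = 6f 00 00 00.
K' ⊕ ipad = 59 36 36 36.  K' ⊕ opad = 33 5c 5c 5c.
Inner input = (K'⊕ipad) ∥ m = 59 36 36 36 ∥ 36 d0.
Inner hash: even-index sum = 197 mod 256 = 197; odd-index sum = 316 mod 256 = 60 → c5 3c.
Outer input = (K'⊕opad) ∥ inner = 33 5c 5c 5c ∥ c5 3c.
Outer hash (tag): even-index sum = 340 mod 256 = 84; odd-index sum = 244 mod 256 = 244 → 54 f4.

54f4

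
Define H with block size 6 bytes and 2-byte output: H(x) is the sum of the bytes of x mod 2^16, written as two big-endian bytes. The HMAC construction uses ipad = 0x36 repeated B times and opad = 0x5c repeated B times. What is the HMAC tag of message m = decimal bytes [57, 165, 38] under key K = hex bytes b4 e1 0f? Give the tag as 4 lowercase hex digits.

Key hex bytes b4 e1 0f is 3 bytes ≤ B = 6; zero-pad to 6 bytes: K' = b4 e1 0f 00 00 00.
K' ⊕ ipad = 82 d7 39 36 36 36.  K' ⊕ opad = e8 bd 53 5c 5c 5c.
Inner input = (K'⊕ipad) ∥ m = 82 d7 39 36 36 36 ∥ 39 a5 26.
Inner hash: sum = 130+215+57+54+54+54+57+165+38 = 824 → 03 38.
Outer input = (K'⊕opad) ∥ inner = e8 bd 53 5c 5c 5c ∥ 03 38.
Outer hash (tag): sum = 232+189+83+92+92+92+3+56 = 839 → 03 47.

0347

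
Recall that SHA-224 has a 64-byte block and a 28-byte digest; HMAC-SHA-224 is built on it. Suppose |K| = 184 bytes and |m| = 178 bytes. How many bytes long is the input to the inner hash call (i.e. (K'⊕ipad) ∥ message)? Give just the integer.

242

Key is 184 > 64 bytes, so it is hashed to 28 bytes then zero-padded to 64: |K'| = 64.
Inner input = (K'⊕ipad) ∥ m → 64 + 178 = 242 bytes.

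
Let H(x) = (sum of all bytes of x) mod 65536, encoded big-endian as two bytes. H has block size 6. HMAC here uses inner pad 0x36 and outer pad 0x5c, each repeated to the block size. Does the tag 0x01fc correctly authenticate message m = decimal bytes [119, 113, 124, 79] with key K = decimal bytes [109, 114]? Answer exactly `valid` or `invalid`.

Key decimal bytes [109, 114] = 6d 72 is 2 bytes ≤ B = 6; zero-pad to 6 bytes: K' = 6d 72 00 00 00 00.
K' ⊕ ipad = 5b 44 36 36 36 36; K' ⊕ opad = 31 2e 5c 5c 5c 5c.
Inner hash: sum = 91+68+54+54+54+54+119+113+124+79 = 810 → 03 2a.
Outer hash (recomputed tag): sum = 49+46+92+92+92+92+3+42 = 508 → 01 fc.
Recomputed tag = 01fc; claimed = 01fc → match.

valid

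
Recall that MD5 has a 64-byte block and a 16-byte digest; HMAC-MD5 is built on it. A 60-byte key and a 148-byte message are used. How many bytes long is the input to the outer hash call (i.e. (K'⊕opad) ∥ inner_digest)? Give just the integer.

80

Key is 60 ≤ 64 bytes, zero-padded: |K'| = 64.
Outer input = (K'⊕opad) ∥ H(inner) → 64 + 16 = 80 bytes.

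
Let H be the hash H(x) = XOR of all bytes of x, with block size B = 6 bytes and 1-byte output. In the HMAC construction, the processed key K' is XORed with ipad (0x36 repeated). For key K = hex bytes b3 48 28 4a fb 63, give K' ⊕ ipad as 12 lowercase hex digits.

857e1e7ccd55

Key hex bytes b3 48 28 4a fb 63 is exactly B = 6 bytes: K' = b3 48 28 4a fb 63.
XOR each byte with 0x36: b3⊕36=85, 48⊕36=7e, 28⊕36=1e, 4a⊕36=7c, fb⊕36=cd, 63⊕36=55.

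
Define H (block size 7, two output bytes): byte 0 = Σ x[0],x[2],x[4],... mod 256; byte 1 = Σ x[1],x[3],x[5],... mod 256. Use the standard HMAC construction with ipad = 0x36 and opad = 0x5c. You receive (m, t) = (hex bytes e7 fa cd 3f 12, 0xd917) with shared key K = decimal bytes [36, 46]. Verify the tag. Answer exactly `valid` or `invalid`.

invalid

Key decimal bytes [36, 46] = 24 2e is 2 bytes ≤ B = 7; zero-pad to 7 bytes: K' = 24 2e 00 00 00 00 00.
K' ⊕ ipad = 12 18 36 36 36 36 36; K' ⊕ opad = 78 72 5c 5c 5c 5c 5c.
Inner hash: even-index sum = 493 mod 256 = 237; odd-index sum = 586 mod 256 = 74 → ed 4a.
Outer hash (recomputed tag): even-index sum = 470 mod 256 = 214; odd-index sum = 535 mod 256 = 23 → d6 17.
Recomputed tag = d617; claimed = d917 → mismatch.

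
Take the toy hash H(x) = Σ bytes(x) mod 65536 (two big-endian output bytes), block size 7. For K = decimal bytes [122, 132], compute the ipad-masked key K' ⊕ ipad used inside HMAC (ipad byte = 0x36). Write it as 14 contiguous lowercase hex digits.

4cb23636363636

Key decimal bytes [122, 132] = 7a 84 is 2 bytes ≤ B = 7; zero-pad to 7 bytes: K' = 7a 84 00 00 00 00 00.
XOR each byte with 0x36: 7a⊕36=4c, 84⊕36=b2, 00⊕36=36, 00⊕36=36, 00⊕36=36, 00⊕36=36, 00⊕36=36.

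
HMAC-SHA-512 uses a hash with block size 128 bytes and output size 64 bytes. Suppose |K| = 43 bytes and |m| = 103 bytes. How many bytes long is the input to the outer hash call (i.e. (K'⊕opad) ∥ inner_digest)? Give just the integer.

Key is 43 ≤ 128 bytes, zero-padded: |K'| = 128.
Outer input = (K'⊕opad) ∥ H(inner) → 128 + 64 = 192 bytes.

192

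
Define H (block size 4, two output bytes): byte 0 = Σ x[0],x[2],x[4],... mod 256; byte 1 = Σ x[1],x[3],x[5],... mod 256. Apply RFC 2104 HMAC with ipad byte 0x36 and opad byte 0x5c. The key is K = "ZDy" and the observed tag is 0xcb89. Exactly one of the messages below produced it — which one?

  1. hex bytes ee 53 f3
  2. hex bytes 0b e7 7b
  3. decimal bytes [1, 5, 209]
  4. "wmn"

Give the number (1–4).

4

Key "ZDy" = 5a 44 79 is 3 bytes ≤ B = 4; zero-pad to 4 bytes: K' = 5a 44 79 00.
K' ⊕ ipad = 6c 72 4f 36; K' ⊕ opad = 06 18 25 5c.
m1: inner = H(6c 72 4f 36 ee 53 f3) = 9c fb; tag = H(06 18 25 5c 9c fb) = c76f
m2: inner = H(6c 72 4f 36 0b e7 7b) = 41 8f; tag = H(06 18 25 5c 41 8f) = 6c03
m3: inner = H(6c 72 4f 36 01 05 d1) = 8d ad; tag = H(06 18 25 5c 8d ad) = b821
m4: inner = H(6c 72 4f 36 77 6d 6e) = a0 15; tag = H(06 18 25 5c a0 15) = cb89 ← matches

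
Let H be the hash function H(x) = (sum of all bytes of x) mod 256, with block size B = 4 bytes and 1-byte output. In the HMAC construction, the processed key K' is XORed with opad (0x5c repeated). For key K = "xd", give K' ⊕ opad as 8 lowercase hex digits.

24385c5c

Key "xd" = 78 64 is 2 bytes ≤ B = 4; zero-pad to 4 bytes: K' = 78 64 00 00.
XOR each byte with 0x5c: 78⊕5c=24, 64⊕5c=38, 00⊕5c=5c, 00⊕5c=5c.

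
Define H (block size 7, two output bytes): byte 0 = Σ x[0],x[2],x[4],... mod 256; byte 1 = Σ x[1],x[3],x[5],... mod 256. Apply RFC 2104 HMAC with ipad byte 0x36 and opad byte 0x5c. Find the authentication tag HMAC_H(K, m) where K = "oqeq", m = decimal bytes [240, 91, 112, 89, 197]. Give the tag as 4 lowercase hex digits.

Key "oqeq" = 6f 71 65 71 is 4 bytes ≤ B = 7; zero-pad to 7 bytes: K' = 6f 71 65 71 00 00 00.
K' ⊕ ipad = 59 47 53 47 36 36 36.  K' ⊕ opad = 33 2d 39 2d 5c 5c 5c.
Inner input = (K'⊕ipad) ∥ m = 59 47 53 47 36 36 36 ∥ f0 5b 70 59 c5.
Inner hash: even-index sum = 460 mod 256 = 204; odd-index sum = 745 mod 256 = 233 → cc e9.
Outer input = (K'⊕opad) ∥ inner = 33 2d 39 2d 5c 5c 5c ∥ cc e9.
Outer hash (tag): even-index sum = 525 mod 256 = 13; odd-index sum = 386 mod 256 = 130 → 0d 82.

0d82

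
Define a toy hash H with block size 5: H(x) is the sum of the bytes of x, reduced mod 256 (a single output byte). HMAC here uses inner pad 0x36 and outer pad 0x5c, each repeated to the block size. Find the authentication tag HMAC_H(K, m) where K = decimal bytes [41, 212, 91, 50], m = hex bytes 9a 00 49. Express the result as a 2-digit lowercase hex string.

59

Key decimal bytes [41, 212, 91, 50] = 29 d4 5b 32 is 4 bytes ≤ B = 5; zero-pad to 5 bytes: K' = 29 d4 5b 32 00.
K' ⊕ ipad = 1f e2 6d 04 36.  K' ⊕ opad = 75 88 07 6e 5c.
Inner input = (K'⊕ipad) ∥ m = 1f e2 6d 04 36 ∥ 9a 00 49.
Inner hash: sum = 31+226+109+4+54+154+0+73 = 651; mod 256 = 139 → 8b.
Outer input = (K'⊕opad) ∥ inner = 75 88 07 6e 5c ∥ 8b.
Outer hash (tag): sum = 117+136+7+110+92+139 = 601; mod 256 = 89 → 59.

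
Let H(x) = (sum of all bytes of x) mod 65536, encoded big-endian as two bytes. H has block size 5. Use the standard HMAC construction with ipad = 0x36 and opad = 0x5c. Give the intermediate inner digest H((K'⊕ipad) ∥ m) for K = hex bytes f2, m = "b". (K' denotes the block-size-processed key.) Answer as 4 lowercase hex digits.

Key hex bytes f2 is 1 byte ≤ B = 5; zero-pad to 5 bytes: K' = f2 00 00 00 00.
K' ⊕ ipad = c4 36 36 36 36.
Inner input = c4 36 36 36 36 ∥ 62.
Inner hash: sum = 196+54+54+54+54+98 = 510 → 01 fe.

01fe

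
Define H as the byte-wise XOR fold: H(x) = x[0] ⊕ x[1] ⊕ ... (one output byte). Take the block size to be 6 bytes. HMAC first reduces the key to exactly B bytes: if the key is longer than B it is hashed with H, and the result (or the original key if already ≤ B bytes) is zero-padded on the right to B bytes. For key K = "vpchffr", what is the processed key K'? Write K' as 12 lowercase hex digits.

7f0000000000

|K| = 7 > B = 6, so first hash the key.
H(K): XOR 76⊕70⊕63⊕68⊕66⊕66⊕72 = 7f.
Zero-pad H(K) = 7f to 6 bytes: K' = 7f 00 00 00 00 00.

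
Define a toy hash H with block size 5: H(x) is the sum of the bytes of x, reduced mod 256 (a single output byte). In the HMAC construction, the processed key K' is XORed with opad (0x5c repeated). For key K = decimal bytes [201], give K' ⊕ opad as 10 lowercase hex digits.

Key decimal bytes [201] = c9 is 1 byte ≤ B = 5; zero-pad to 5 bytes: K' = c9 00 00 00 00.
XOR each byte with 0x5c: c9⊕5c=95, 00⊕5c=5c, 00⊕5c=5c, 00⊕5c=5c, 00⊕5c=5c.

955c5c5c5c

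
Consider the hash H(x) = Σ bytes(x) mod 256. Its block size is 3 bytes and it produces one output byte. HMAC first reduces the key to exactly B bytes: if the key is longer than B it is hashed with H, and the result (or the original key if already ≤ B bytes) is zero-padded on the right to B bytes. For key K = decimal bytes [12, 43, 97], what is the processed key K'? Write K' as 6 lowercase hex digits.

0c2b61

Key decimal bytes [12, 43, 97] = 0c 2b 61 is exactly B = 3 bytes: K' = 0c 2b 61.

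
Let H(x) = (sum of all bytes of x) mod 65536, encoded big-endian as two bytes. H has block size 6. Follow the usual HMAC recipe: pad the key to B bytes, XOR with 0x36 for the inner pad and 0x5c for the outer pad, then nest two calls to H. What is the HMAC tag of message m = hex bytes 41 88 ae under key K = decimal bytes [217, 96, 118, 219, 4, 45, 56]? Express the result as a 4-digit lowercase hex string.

Key decimal bytes [217, 96, 118, 219, 4, 45, 56] = d9 60 76 db 04 2d 38 is 7 bytes > B = 6, so hash it first: H(key) = 02 f3, then zero-pad to 6 bytes: K' = 02 f3 00 00 00 00.
K' ⊕ ipad = 34 c5 36 36 36 36.  K' ⊕ opad = 5e af 5c 5c 5c 5c.
Inner input = (K'⊕ipad) ∥ m = 34 c5 36 36 36 36 ∥ 41 88 ae.
Inner hash: sum = 52+197+54+54+54+54+65+136+174 = 840 → 03 48.
Outer input = (K'⊕opad) ∥ inner = 5e af 5c 5c 5c 5c ∥ 03 48.
Outer hash (tag): sum = 94+175+92+92+92+92+3+72 = 712 → 02 c8.

02c8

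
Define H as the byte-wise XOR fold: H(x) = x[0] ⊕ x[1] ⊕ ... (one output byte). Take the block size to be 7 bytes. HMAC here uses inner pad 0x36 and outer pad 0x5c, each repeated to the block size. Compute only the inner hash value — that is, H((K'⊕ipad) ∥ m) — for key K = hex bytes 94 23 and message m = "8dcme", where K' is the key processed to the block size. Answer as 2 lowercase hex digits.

b6

Key hex bytes 94 23 is 2 bytes ≤ B = 7; zero-pad to 7 bytes: K' = 94 23 00 00 00 00 00.
K' ⊕ ipad = a2 15 36 36 36 36 36.
Inner input = a2 15 36 36 36 36 36 ∥ 38 64 63 6d 65.
Inner hash: XOR a2⊕15⊕36⊕36⊕36⊕36⊕36⊕38⊕64⊕63⊕6d⊕65 = b6.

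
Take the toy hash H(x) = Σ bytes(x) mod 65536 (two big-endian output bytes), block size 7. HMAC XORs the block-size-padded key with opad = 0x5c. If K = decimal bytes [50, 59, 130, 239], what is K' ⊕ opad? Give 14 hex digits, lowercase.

6e67deb35c5c5c

Key decimal bytes [50, 59, 130, 239] = 32 3b 82 ef is 4 bytes ≤ B = 7; zero-pad to 7 bytes: K' = 32 3b 82 ef 00 00 00.
XOR each byte with 0x5c: 32⊕5c=6e, 3b⊕5c=67, 82⊕5c=de, ef⊕5c=b3, 00⊕5c=5c, 00⊕5c=5c, 00⊕5c=5c.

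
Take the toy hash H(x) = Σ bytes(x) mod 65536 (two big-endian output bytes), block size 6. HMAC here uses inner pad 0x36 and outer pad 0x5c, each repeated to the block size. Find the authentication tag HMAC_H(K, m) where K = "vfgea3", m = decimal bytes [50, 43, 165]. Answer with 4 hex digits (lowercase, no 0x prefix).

0218

Key "vfgea3" = 76 66 67 65 61 33 is exactly B = 6 bytes: K' = 76 66 67 65 61 33.
K' ⊕ ipad = 40 50 51 53 57 05.  K' ⊕ opad = 2a 3a 3b 39 3d 6f.
Inner input = (K'⊕ipad) ∥ m = 40 50 51 53 57 05 ∥ 32 2b a5.
Inner hash: sum = 64+80+81+83+87+5+50+43+165 = 658 → 02 92.
Outer input = (K'⊕opad) ∥ inner = 2a 3a 3b 39 3d 6f ∥ 02 92.
Outer hash (tag): sum = 42+58+59+57+61+111+2+146 = 536 → 02 18.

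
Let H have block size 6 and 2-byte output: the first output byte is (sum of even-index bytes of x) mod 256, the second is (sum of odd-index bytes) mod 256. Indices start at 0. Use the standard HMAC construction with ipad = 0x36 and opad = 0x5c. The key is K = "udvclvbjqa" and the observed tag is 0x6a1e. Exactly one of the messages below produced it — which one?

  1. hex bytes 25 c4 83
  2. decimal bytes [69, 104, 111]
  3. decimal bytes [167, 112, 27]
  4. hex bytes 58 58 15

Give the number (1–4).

Key "udvclvbjqa" = 75 64 76 63 6c 76 62 6a 71 61 is 10 bytes > B = 6, so hash it first: H(key) = 2a 08, then zero-pad to 6 bytes: K' = 2a 08 00 00 00 00.
K' ⊕ ipad = 1c 3e 36 36 36 36; K' ⊕ opad = 76 54 5c 5c 5c 5c.
m1: inner = H(1c 3e 36 36 36 36 25 c4 83) = 30 6e; tag = H(76 54 5c 5c 5c 5c 30 6e) = 5e7a
m2: inner = H(1c 3e 36 36 36 36 45 68 6f) = 3c 12; tag = H(76 54 5c 5c 5c 5c 3c 12) = 6a1e ← matches
m3: inner = H(1c 3e 36 36 36 36 a7 70 1b) = 4a 1a; tag = H(76 54 5c 5c 5c 5c 4a 1a) = 7826
m4: inner = H(1c 3e 36 36 36 36 58 58 15) = f5 02; tag = H(76 54 5c 5c 5c 5c f5 02) = 230e

2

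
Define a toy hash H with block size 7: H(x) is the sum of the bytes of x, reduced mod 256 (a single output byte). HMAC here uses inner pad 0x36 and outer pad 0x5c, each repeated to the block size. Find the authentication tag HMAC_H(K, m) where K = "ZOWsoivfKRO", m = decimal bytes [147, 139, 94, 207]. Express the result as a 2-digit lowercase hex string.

2b

Key "ZOWsoivfKRO" = 5a 4f 57 73 6f 69 76 66 4b 52 4f is 11 bytes > B = 7, so hash it first: H(key) = 13, then zero-pad to 7 bytes: K' = 13 00 00 00 00 00 00.
K' ⊕ ipad = 25 36 36 36 36 36 36.  K' ⊕ opad = 4f 5c 5c 5c 5c 5c 5c.
Inner input = (K'⊕ipad) ∥ m = 25 36 36 36 36 36 36 ∥ 93 8b 5e cf.
Inner hash: sum = 37+54+54+54+54+54+54+147+139+94+207 = 948; mod 256 = 180 → b4.
Outer input = (K'⊕opad) ∥ inner = 4f 5c 5c 5c 5c 5c 5c ∥ b4.
Outer hash (tag): sum = 79+92+92+92+92+92+92+180 = 811; mod 256 = 43 → 2b.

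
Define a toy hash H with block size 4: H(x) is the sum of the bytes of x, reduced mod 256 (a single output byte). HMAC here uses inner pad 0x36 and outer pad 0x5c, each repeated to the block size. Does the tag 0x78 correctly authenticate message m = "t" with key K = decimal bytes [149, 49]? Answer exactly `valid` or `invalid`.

valid

Key decimal bytes [149, 49] = 95 31 is 2 bytes ≤ B = 4; zero-pad to 4 bytes: K' = 95 31 00 00.
K' ⊕ ipad = a3 07 36 36; K' ⊕ opad = c9 6d 5c 5c.
Inner hash: sum = 163+7+54+54+116 = 394; mod 256 = 138 → 8a.
Outer hash (recomputed tag): sum = 201+109+92+92+138 = 632; mod 256 = 120 → 78.
Recomputed tag = 78; claimed = 78 → match.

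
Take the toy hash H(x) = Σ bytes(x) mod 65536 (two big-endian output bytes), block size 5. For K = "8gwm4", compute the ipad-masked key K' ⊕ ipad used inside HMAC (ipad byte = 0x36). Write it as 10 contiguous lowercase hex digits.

0e51415b02

Key "8gwm4" = 38 67 77 6d 34 is exactly B = 5 bytes: K' = 38 67 77 6d 34.
XOR each byte with 0x36: 38⊕36=0e, 67⊕36=51, 77⊕36=41, 6d⊕36=5b, 34⊕36=02.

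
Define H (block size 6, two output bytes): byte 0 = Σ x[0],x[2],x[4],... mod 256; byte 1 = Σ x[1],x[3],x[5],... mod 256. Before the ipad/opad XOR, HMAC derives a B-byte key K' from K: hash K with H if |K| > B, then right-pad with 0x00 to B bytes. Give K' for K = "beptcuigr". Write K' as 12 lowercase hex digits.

10b500000000

|K| = 9 > B = 6, so first hash the key.
H(K): even-index sum = 528 mod 256 = 16; odd-index sum = 437 mod 256 = 181 → 10 b5.
Zero-pad H(K) = 10 b5 to 6 bytes: K' = 10 b5 00 00 00 00.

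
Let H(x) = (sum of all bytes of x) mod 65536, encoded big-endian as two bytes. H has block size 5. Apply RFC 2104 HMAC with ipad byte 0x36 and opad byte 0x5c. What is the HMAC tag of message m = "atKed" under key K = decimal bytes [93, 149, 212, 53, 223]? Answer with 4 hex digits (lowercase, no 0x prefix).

0307

Key decimal bytes [93, 149, 212, 53, 223] = 5d 95 d4 35 df is exactly B = 5 bytes: K' = 5d 95 d4 35 df.
K' ⊕ ipad = 6b a3 e2 03 e9.  K' ⊕ opad = 01 c9 88 69 83.
Inner input = (K'⊕ipad) ∥ m = 6b a3 e2 03 e9 ∥ 61 74 4b 65 64.
Inner hash: sum = 107+163+226+3+233+97+116+75+101+100 = 1221 → 04 c5.
Outer input = (K'⊕opad) ∥ inner = 01 c9 88 69 83 ∥ 04 c5.
Outer hash (tag): sum = 1+201+136+105+131+4+197 = 775 → 03 07.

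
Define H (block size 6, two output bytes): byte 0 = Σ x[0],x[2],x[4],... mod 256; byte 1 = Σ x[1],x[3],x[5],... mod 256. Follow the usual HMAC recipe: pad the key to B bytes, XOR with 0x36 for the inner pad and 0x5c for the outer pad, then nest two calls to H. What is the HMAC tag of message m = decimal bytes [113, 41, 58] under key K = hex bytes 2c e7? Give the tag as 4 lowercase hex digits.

Key hex bytes 2c e7 is 2 bytes ≤ B = 6; zero-pad to 6 bytes: K' = 2c e7 00 00 00 00.
K' ⊕ ipad = 1a d1 36 36 36 36.  K' ⊕ opad = 70 bb 5c 5c 5c 5c.
Inner input = (K'⊕ipad) ∥ m = 1a d1 36 36 36 36 ∥ 71 29 3a.
Inner hash: even-index sum = 305 mod 256 = 49; odd-index sum = 358 mod 256 = 102 → 31 66.
Outer input = (K'⊕opad) ∥ inner = 70 bb 5c 5c 5c 5c ∥ 31 66.
Outer hash (tag): even-index sum = 345 mod 256 = 89; odd-index sum = 473 mod 256 = 217 → 59 d9.

59d9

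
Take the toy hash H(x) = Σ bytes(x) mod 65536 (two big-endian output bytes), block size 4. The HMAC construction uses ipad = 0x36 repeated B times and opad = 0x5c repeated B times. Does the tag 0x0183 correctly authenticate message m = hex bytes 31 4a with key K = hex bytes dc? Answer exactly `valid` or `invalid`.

Key hex bytes dc is 1 byte ≤ B = 4; zero-pad to 4 bytes: K' = dc 00 00 00.
K' ⊕ ipad = ea 36 36 36; K' ⊕ opad = 80 5c 5c 5c.
Inner hash: sum = 234+54+54+54+49+74 = 519 → 02 07.
Outer hash (recomputed tag): sum = 128+92+92+92+2+7 = 413 → 01 9d.
Recomputed tag = 019d; claimed = 0183 → mismatch.

invalid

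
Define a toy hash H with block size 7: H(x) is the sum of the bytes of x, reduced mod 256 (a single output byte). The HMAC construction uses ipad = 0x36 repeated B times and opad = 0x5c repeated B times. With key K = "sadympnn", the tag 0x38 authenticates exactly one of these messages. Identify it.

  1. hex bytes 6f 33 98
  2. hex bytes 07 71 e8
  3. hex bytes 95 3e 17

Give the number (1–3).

Key "sadympnn" = 73 61 64 79 6d 70 6e 6e is 8 bytes > B = 7, so hash it first: H(key) = 6a, then zero-pad to 7 bytes: K' = 6a 00 00 00 00 00 00.
K' ⊕ ipad = 5c 36 36 36 36 36 36; K' ⊕ opad = 36 5c 5c 5c 5c 5c 5c.
m1: inner = H(5c 36 36 36 36 36 36 6f 33 98) = da; tag = H(36 5c 5c 5c 5c 5c 5c da) = 38 ← matches
m2: inner = H(5c 36 36 36 36 36 36 07 71 e8) = 00; tag = H(36 5c 5c 5c 5c 5c 5c 00) = 5e
m3: inner = H(5c 36 36 36 36 36 36 95 3e 17) = 8a; tag = H(36 5c 5c 5c 5c 5c 5c 8a) = e8

1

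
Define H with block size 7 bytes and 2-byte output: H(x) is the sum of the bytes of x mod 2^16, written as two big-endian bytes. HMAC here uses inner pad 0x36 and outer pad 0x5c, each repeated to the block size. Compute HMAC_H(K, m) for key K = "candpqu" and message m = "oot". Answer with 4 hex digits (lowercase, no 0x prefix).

Key "candpqu" = 63 61 6e 64 70 71 75 is exactly B = 7 bytes: K' = 63 61 6e 64 70 71 75.
K' ⊕ ipad = 55 57 58 52 46 47 43.  K' ⊕ opad = 3f 3d 32 38 2c 2d 29.
Inner input = (K'⊕ipad) ∥ m = 55 57 58 52 46 47 43 ∥ 6f 6f 74.
Inner hash: sum = 85+87+88+82+70+71+67+111+111+116 = 888 → 03 78.
Outer input = (K'⊕opad) ∥ inner = 3f 3d 32 38 2c 2d 29 ∥ 03 78.
Outer hash (tag): sum = 63+61+50+56+44+45+41+3+120 = 483 → 01 e3.

01e3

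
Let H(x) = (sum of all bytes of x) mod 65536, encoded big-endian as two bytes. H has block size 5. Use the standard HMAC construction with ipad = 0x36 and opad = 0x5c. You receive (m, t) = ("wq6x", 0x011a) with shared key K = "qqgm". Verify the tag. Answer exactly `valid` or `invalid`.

invalid

Key "qqgm" = 71 71 67 6d is 4 bytes ≤ B = 5; zero-pad to 5 bytes: K' = 71 71 67 6d 00.
K' ⊕ ipad = 47 47 51 5b 36; K' ⊕ opad = 2d 2d 3b 31 5c.
Inner hash: sum = 71+71+81+91+54+119+113+54+120 = 774 → 03 06.
Outer hash (recomputed tag): sum = 45+45+59+49+92+3+6 = 299 → 01 2b.
Recomputed tag = 012b; claimed = 011a → mismatch.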